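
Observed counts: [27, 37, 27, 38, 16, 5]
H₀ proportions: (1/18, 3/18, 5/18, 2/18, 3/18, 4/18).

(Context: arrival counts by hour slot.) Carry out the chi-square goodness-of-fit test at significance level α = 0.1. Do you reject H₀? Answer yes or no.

reject H₀: yes

n = 150; E_i = n·p_i = [8.33, 25.00, 41.67, 16.67, 25.00, 33.33]
χ² = (27−8.33)²/8.33 + (37−25.00)²/25.00 + (27−41.67)²/41.67 + (38−16.67)²/16.67 + (16−25.00)²/25.00 + (5−33.33)²/33.33 = 107.3660
df = 5
p-value (upper-tail) = 0.00000
At α=0.1: p < α → reject H₀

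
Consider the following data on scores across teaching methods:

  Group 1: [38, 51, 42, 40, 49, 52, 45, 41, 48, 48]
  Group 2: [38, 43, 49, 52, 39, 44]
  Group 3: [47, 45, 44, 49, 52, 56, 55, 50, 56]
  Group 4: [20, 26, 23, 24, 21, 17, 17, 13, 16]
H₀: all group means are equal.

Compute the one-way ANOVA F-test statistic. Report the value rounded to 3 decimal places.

Group means [45.40, 44.17, 50.44, 19.67], grand mean 39.706
SSB = Σnᵢ(x̄ᵢ−x̄)² = 5095.603; SSW = ΣΣ(x−x̄ᵢ)² = 681.456
MSB = 5095.603/3 = 1698.5344; MSW = 681.456/30 = 22.7152
F = MSB/MSW = 74.7753
df = (3, 30)

test statistic = 74.775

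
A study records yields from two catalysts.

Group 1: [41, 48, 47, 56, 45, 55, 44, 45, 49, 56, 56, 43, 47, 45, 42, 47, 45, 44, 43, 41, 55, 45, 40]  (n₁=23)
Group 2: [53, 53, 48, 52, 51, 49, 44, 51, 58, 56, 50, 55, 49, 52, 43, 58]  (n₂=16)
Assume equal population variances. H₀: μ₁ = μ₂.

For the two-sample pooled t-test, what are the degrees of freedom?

df = n₁ + n₂ − 2 = 23 + 16 − 2 = 37

degrees of freedom = 37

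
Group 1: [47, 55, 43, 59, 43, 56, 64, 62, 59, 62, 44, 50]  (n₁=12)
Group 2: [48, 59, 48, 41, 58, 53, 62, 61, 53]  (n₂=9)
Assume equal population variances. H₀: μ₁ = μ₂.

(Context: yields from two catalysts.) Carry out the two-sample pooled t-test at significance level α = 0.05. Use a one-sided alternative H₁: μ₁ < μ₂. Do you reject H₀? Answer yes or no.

x̄₁=53.667, s₁=7.912, n₁=12
x̄₂=53.667, s₂=7.036, n₂=9
s_p² = [11·7.912² + 8·7.036²]/19 = 57.0877
SE = √(s_p²·(1/12+1/9)) = 3.3317
t = (53.667−53.667)/3.3317 = 0.0000
df = 19
p-value (one-sided, H₁ less) = 0.50000
At α=0.05: p ≥ α → fail to reject H₀

reject H₀: no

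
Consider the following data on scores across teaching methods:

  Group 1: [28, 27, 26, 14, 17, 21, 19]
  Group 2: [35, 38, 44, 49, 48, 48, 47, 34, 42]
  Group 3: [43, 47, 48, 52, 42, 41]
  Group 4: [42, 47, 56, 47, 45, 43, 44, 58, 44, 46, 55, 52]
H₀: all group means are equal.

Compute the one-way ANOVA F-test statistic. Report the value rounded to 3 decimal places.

test statistic = 38.681

Group means [21.71, 42.78, 45.50, 48.25], grand mean 40.853
SSB = Σnᵢ(x̄ᵢ−x̄)² = 3383.531; SSW = ΣΣ(x−x̄ᵢ)² = 874.734
MSB = 3383.531/3 = 1127.8435; MSW = 874.734/30 = 29.1578
F = MSB/MSW = 38.6807
df = (3, 30)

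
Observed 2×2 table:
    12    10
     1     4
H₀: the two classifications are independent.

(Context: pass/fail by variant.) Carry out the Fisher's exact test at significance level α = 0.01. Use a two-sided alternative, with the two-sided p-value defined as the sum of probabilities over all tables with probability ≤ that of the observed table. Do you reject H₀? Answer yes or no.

reject H₀: no

Margins: r₁=22, r₂=5, c₁=13, c₂=14, n=27
p_obs = C(22,12)·C(5,1)/C(27,13); sum pmf over tables with pmf ≤ p_obs
p-value (two-sided) = 0.32593
At α=0.01: p ≥ α → fail to reject H₀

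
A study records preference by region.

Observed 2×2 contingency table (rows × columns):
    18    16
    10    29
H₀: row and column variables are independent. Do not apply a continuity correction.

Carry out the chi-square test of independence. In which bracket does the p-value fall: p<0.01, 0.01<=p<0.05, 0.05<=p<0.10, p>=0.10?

Row totals [34, 39], col totals [28, 45], n=73
χ² = (18−13.04)²/13.04 + (16−20.96)²/20.96 + (10−14.96)²/14.96 + (29−24.04)²/24.04 = 5.7257
df = 1
p-value (upper-tail) = 0.01672
→ bracket: 0.01<=p<0.05

p-value bracket: 0.01<=p<0.05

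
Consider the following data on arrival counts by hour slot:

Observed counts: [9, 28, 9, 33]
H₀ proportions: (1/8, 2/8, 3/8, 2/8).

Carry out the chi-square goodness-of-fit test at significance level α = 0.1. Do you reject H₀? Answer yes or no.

reject H₀: yes

n = 79; E_i = n·p_i = [9.88, 19.75, 29.62, 19.75]
χ² = (9−9.88)²/9.88 + (28−19.75)²/19.75 + (9−29.62)²/29.62 + (33−19.75)²/19.75 = 26.7722
df = 3
p-value (upper-tail) = 0.00001
At α=0.1: p < α → reject H₀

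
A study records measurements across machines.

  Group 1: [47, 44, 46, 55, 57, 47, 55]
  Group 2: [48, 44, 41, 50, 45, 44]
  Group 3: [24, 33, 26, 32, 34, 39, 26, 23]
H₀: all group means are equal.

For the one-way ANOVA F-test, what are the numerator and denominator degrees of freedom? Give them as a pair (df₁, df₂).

degrees of freedom = [2, 18]

k = 3 groups, N = 21 total
df = (k−1, N−k) = (3−1, 21−3) = (2, 18)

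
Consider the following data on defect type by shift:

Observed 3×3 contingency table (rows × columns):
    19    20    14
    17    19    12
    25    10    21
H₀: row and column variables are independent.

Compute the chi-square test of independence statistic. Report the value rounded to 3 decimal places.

Row totals [53, 48, 56], col totals [61, 49, 47], n=157
χ² = (19−20.59)²/20.59 + (20−16.54)²/16.54 + (14−15.87)²/15.87 + (17−18.65)²/18.65 + (19−14.98)²/14.98 + (12−14.37)²/14.37 + (25−21.76)²/21.76 + (10−17.48)²/17.48 + (21−16.76)²/16.76 = 7.4332
df = 4

test statistic = 7.433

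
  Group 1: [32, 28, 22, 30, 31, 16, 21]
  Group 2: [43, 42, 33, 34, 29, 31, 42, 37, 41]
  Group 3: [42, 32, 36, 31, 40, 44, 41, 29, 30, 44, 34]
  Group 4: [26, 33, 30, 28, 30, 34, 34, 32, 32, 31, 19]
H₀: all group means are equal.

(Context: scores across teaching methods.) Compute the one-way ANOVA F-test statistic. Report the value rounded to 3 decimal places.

Group means [25.71, 36.89, 36.64, 29.91], grand mean 32.737
SSB = Σnᵢ(x̄ᵢ−x̄)² = 755.596; SSW = ΣΣ(x−x̄ᵢ)² = 969.772
MSB = 755.596/3 = 251.8655; MSW = 969.772/34 = 28.5227
F = MSB/MSW = 8.8303
df = (3, 34)

test statistic = 8.830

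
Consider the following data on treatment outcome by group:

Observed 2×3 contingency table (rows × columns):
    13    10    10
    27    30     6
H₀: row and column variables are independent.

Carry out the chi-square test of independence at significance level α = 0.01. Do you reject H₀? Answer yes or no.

reject H₀: no

Row totals [33, 63], col totals [40, 40, 16], n=96
χ² = (13−13.75)²/13.75 + (10−13.75)²/13.75 + (10−5.50)²/5.50 + (27−26.25)²/26.25 + (30−26.25)²/26.25 + (6−10.50)²/10.50 = 7.2312
df = 2
p-value (upper-tail) = 0.02690
At α=0.01: p ≥ α → fail to reject H₀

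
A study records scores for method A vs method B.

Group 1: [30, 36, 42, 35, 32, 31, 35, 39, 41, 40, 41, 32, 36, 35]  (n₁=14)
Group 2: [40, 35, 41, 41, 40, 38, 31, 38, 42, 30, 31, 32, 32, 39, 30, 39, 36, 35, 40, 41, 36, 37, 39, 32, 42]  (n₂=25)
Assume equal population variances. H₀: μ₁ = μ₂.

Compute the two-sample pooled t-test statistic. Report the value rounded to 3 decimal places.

x̄₁=36.071, s₁=3.990, n₁=14
x̄₂=36.680, s₂=4.039, n₂=25
s_p² = [13·3.990² + 24·4.039²]/37 = 16.1721
SE = √(s_p²·(1/14+1/25)) = 1.3424
t = (36.071−36.680)/1.3424 = -0.4533
df = 37

test statistic = -0.453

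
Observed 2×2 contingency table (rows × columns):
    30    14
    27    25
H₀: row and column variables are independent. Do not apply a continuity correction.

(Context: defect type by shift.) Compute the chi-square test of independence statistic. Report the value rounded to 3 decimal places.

Row totals [44, 52], col totals [57, 39], n=96
χ² = (30−26.12)²/26.12 + (14−17.88)²/17.88 + (27−30.88)²/30.88 + (25−21.12)²/21.12 = 2.6119
df = 1

test statistic = 2.612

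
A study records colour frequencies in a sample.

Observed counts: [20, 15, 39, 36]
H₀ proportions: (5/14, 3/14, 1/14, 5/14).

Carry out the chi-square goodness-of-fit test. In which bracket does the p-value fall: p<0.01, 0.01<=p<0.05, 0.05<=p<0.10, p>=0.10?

n = 110; E_i = n·p_i = [39.29, 23.57, 7.86, 39.29]
χ² = (20−39.29)²/39.29 + (15−23.57)²/23.57 + (39−7.86)²/7.86 + (36−39.29)²/39.29 = 136.2982
df = 3
p-value (upper-tail) = 0.00000
→ bracket: p<0.01

p-value bracket: p<0.01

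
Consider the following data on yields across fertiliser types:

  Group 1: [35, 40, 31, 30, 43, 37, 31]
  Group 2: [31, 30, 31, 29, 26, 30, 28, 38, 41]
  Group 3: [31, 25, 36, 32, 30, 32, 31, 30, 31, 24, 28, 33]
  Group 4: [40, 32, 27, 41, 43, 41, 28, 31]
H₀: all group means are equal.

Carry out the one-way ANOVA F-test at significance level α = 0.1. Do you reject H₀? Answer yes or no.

reject H₀: yes

Group means [35.29, 31.56, 30.25, 35.38], grand mean 32.694
SSB = Σnᵢ(x̄ᵢ−x̄)² = 187.863; SSW = ΣΣ(x−x̄ᵢ)² = 753.776
MSB = 187.863/3 = 62.6210; MSW = 753.776/32 = 23.5555
F = MSB/MSW = 2.6584
df = (3, 32)
p-value (upper-tail) = 0.06496
At α=0.1: p < α → reject H₀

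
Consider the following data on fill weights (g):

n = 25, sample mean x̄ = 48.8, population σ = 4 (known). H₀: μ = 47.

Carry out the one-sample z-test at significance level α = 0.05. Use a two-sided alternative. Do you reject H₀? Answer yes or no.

reject H₀: yes

SE = σ/√n = 4/√25 = 0.8000
z = (x̄−μ₀)/SE = (48.8−47)/0.8000 = 2.2500
p-value (two-sided) = 0.02445
At α=0.05: p < α → reject H₀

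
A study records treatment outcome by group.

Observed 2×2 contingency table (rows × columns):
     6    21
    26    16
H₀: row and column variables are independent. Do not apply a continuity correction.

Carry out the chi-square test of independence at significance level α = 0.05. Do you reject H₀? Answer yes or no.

reject H₀: yes

Row totals [27, 42], col totals [32, 37], n=69
χ² = (6−12.52)²/12.52 + (21−14.48)²/14.48 + (26−19.48)²/19.48 + (16−22.52)²/22.52 = 10.4066
df = 1
p-value (upper-tail) = 0.00126
At α=0.05: p < α → reject H₀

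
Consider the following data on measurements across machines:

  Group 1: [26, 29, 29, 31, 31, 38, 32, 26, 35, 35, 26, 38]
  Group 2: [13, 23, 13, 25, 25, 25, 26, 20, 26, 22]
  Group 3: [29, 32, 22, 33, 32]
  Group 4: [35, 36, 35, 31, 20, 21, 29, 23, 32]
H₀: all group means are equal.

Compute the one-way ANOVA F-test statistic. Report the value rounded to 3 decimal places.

Group means [31.33, 21.80, 29.60, 29.11], grand mean 27.889
SSB = Σnᵢ(x̄ᵢ−x̄)² = 541.200; SSW = ΣΣ(x−x̄ᵢ)² = 834.356
MSB = 541.200/3 = 180.4000; MSW = 834.356/32 = 26.0736
F = MSB/MSW = 6.9189
df = (3, 32)

test statistic = 6.919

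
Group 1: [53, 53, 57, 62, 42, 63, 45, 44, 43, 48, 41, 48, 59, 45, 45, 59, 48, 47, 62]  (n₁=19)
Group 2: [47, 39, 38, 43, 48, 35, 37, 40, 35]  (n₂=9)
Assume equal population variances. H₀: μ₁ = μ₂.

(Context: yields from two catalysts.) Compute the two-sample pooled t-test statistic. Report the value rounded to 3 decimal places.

test statistic = 3.845

x̄₁=50.737, s₁=7.460, n₁=19
x̄₂=40.222, s₂=4.816, n₂=9
s_p² = [18·7.460² + 8·4.816²]/26 = 45.6631
SE = √(s_p²·(1/19+1/9)) = 2.7344
t = (50.737−40.222)/2.7344 = 3.8453
df = 26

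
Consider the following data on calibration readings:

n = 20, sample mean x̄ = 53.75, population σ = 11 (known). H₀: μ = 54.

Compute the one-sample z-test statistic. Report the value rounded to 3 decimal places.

SE = σ/√n = 11/√20 = 2.4597
z = (x̄−μ₀)/SE = (53.75−54)/2.4597 = -0.1016

test statistic = -0.102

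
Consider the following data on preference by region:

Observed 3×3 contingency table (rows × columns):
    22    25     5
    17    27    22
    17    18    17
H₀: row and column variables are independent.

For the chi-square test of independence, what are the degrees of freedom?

degrees of freedom = 4

df = (r−1)(c−1) = (3−1)·(3−1) = 4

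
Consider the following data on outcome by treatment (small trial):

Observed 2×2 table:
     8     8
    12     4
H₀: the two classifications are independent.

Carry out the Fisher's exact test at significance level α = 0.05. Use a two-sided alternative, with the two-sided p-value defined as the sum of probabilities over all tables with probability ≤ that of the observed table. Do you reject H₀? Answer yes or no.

reject H₀: no

Margins: r₁=16, r₂=16, c₁=20, c₂=12, n=32
p_obs = C(16,8)·C(16,12)/C(32,20); sum pmf over tables with pmf ≤ p_obs
p-value (two-sided) = 0.27337
At α=0.05: p ≥ α → fail to reject H₀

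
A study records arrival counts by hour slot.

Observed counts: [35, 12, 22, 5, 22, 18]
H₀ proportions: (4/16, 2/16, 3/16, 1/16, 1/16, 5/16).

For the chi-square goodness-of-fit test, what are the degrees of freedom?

df = k − 1 = 6 − 1 = 5

degrees of freedom = 5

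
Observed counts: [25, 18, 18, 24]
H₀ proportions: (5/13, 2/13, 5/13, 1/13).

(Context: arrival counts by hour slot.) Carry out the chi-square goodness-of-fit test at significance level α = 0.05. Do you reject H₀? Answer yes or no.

n = 85; E_i = n·p_i = [32.69, 13.08, 32.69, 6.54]
χ² = (25−32.69)²/32.69 + (18−13.08)²/13.08 + (18−32.69)²/32.69 + (24−6.54)²/6.54 = 56.8988
df = 3
p-value (upper-tail) = 0.00000
At α=0.05: p < α → reject H₀

reject H₀: yes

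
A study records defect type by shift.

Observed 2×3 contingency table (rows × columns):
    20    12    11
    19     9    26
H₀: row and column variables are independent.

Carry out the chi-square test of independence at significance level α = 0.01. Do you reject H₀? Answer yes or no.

Row totals [43, 54], col totals [39, 21, 37], n=97
χ² = (20−17.29)²/17.29 + (12−9.31)²/9.31 + (11−16.40)²/16.40 + (19−21.71)²/21.71 + (9−11.69)²/11.69 + (26−20.60)²/20.60 = 5.3568
df = 2
p-value (upper-tail) = 0.06867
At α=0.01: p ≥ α → fail to reject H₀

reject H₀: no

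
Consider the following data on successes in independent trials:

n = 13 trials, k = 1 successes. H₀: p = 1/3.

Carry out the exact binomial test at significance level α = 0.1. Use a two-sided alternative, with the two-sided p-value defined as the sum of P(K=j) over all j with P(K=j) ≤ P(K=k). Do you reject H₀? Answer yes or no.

reject H₀: yes

Exact binomial: n=13, k=1, p₀=1/3=0.3333
P(X=j) = C(n,j)·p₀^j·(1−p₀)^(n−j); p = Σ P(X=j) over j with P(X=j) ≤ P(X=1)
p-value (two-sided) = 0.07319
At α=0.1: p < α → reject H₀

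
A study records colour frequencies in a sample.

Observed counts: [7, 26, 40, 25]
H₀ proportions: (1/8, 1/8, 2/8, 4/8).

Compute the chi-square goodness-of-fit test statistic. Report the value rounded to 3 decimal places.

n = 98; E_i = n·p_i = [12.25, 12.25, 24.50, 49.00]
χ² = (7−12.25)²/12.25 + (26−12.25)²/12.25 + (40−24.50)²/24.50 + (25−49.00)²/49.00 = 39.2449
df = 3

test statistic = 39.245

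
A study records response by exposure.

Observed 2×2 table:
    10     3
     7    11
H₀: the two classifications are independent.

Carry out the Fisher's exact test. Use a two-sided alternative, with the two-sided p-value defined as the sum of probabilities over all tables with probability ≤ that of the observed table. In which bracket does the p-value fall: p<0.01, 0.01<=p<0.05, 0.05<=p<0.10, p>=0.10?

Margins: r₁=13, r₂=18, c₁=17, c₂=14, n=31
p_obs = C(13,10)·C(18,7)/C(31,17); sum pmf over tables with pmf ≤ p_obs
p-value (two-sided) = 0.06686
→ bracket: 0.05<=p<0.10

p-value bracket: 0.05<=p<0.10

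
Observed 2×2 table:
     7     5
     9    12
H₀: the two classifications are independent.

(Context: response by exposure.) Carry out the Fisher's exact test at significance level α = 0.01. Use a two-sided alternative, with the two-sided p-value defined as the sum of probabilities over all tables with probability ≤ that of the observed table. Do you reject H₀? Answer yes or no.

Margins: r₁=12, r₂=21, c₁=16, c₂=17, n=33
p_obs = C(12,7)·C(21,9)/C(33,16); sum pmf over tables with pmf ≤ p_obs
p-value (two-sided) = 0.48127
At α=0.01: p ≥ α → fail to reject H₀

reject H₀: no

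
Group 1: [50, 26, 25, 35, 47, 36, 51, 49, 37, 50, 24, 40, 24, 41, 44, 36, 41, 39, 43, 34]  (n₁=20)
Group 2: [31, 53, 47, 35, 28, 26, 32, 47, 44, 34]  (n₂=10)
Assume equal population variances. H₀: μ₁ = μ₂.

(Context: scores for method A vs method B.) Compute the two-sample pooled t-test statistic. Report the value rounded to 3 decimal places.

x̄₁=38.600, s₁=8.810, n₁=20
x̄₂=37.700, s₂=9.286, n₂=10
s_p² = [19·8.810² + 9·9.286²]/28 = 80.3893
SE = √(s_p²·(1/20+1/10)) = 3.4725
t = (38.600−37.700)/3.4725 = 0.2592
df = 28

test statistic = 0.259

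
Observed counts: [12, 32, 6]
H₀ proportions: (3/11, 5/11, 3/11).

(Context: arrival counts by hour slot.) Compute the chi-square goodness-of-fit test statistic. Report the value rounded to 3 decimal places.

test statistic = 8.256

n = 50; E_i = n·p_i = [13.64, 22.73, 13.64]
χ² = (12−13.64)²/13.64 + (32−22.73)²/22.73 + (6−13.64)²/13.64 = 8.2560
df = 2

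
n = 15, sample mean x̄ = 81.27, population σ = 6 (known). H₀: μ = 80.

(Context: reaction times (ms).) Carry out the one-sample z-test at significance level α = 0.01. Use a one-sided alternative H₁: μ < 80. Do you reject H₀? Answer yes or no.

SE = σ/√n = 6/√15 = 1.5492
z = (x̄−μ₀)/SE = (81.27−80)/1.5492 = 0.8198
p-value (one-sided, H₁ less) = 0.79383
At α=0.01: p ≥ α → fail to reject H₀

reject H₀: no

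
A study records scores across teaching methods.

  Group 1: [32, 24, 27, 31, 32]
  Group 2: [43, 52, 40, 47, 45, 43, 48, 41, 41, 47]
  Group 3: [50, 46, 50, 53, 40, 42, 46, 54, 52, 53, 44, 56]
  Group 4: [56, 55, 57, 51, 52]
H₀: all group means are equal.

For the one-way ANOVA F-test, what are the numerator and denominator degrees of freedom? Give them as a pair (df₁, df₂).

k = 4 groups, N = 32 total
df = (k−1, N−k) = (4−1, 32−4) = (3, 28)

degrees of freedom = [3, 28]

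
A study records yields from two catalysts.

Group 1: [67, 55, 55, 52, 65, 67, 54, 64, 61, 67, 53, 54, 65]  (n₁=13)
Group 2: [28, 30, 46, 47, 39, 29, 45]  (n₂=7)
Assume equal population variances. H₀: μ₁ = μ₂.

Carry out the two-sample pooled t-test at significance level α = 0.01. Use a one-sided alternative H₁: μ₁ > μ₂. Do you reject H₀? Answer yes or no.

reject H₀: yes

x̄₁=59.923, s₁=6.116, n₁=13
x̄₂=37.714, s₂=8.558, n₂=7
s_p² = [12·6.116² + 6·8.558²]/18 = 49.3529
SE = √(s_p²·(1/13+1/7)) = 3.2934
t = (59.923−37.714)/3.2934 = 6.7433
df = 18
p-value (one-sided, H₁ greater) = 0.00000
At α=0.01: p < α → reject H₀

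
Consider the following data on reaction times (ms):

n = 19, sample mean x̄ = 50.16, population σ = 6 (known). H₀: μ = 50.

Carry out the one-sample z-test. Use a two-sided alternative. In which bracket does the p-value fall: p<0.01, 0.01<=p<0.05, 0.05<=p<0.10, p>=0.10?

SE = σ/√n = 6/√19 = 1.3765
z = (x̄−μ₀)/SE = (50.16−50)/1.3765 = 0.1162
p-value (two-sided) = 0.90746
→ bracket: p>=0.10

p-value bracket: p>=0.10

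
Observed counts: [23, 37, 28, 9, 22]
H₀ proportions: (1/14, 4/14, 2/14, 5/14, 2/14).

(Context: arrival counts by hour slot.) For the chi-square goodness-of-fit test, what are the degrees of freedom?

df = k − 1 = 5 − 1 = 4

degrees of freedom = 4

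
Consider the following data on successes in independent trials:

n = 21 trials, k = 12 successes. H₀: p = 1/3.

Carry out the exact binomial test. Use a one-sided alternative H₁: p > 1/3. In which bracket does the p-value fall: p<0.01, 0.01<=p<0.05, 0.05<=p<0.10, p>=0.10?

p-value bracket: 0.01<=p<0.05

Exact binomial: n=21, k=12, p₀=1/3=0.3333
P(X≥12) from Σ C(n,i)·p₀^i·(1−p₀)^(n−i)
p-value (one-sided, H₁ greater) = 0.02119
→ bracket: 0.01<=p<0.05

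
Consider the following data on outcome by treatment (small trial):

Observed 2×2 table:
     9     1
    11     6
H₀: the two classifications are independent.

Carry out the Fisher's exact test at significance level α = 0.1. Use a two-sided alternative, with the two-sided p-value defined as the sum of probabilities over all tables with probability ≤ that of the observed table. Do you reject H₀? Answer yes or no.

Margins: r₁=10, r₂=17, c₁=20, c₂=7, n=27
p_obs = C(10,9)·C(17,11)/C(27,20); sum pmf over tables with pmf ≤ p_obs
p-value (two-sided) = 0.20401
At α=0.1: p ≥ α → fail to reject H₀

reject H₀: no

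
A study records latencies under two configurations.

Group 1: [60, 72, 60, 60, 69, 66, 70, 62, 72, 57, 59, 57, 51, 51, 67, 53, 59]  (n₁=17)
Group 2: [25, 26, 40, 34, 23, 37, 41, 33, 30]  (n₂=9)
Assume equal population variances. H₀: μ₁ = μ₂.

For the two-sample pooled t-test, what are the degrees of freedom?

df = n₁ + n₂ − 2 = 17 + 9 − 2 = 24

degrees of freedom = 24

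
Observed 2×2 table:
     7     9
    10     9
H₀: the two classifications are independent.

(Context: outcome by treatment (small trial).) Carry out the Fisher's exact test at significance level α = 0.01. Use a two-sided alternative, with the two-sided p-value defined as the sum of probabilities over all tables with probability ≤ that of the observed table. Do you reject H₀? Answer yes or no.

reject H₀: no

Margins: r₁=16, r₂=19, c₁=17, c₂=18, n=35
p_obs = C(16,7)·C(19,10)/C(35,17); sum pmf over tables with pmf ≤ p_obs
p-value (two-sided) = 0.73799
At α=0.01: p ≥ α → fail to reject H₀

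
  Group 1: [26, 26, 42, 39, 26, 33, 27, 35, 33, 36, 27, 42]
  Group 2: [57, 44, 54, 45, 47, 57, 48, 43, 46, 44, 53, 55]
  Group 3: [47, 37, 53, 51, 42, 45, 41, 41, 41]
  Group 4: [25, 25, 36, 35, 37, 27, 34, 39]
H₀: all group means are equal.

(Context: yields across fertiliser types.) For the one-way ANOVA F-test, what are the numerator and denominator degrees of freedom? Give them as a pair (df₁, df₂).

degrees of freedom = [3, 37]

k = 4 groups, N = 41 total
df = (k−1, N−k) = (4−1, 41−4) = (3, 37)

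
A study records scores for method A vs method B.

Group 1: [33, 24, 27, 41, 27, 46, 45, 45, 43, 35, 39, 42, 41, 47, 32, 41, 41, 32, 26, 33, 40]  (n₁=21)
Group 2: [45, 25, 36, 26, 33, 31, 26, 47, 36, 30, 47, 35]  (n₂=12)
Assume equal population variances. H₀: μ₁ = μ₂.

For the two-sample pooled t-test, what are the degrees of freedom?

df = n₁ + n₂ − 2 = 21 + 12 − 2 = 31

degrees of freedom = 31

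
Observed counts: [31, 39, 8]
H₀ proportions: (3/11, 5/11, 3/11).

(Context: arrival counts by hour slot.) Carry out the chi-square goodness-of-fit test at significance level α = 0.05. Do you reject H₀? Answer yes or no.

n = 78; E_i = n·p_i = [21.27, 35.45, 21.27]
χ² = (31−21.27)²/21.27 + (39−35.45)²/35.45 + (8−21.27)²/21.27 = 13.0838
df = 2
p-value (upper-tail) = 0.00144
At α=0.05: p < α → reject H₀

reject H₀: yes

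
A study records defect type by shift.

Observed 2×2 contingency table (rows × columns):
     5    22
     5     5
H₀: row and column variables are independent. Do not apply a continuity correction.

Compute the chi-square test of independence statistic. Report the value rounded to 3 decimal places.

test statistic = 3.667

Row totals [27, 10], col totals [10, 27], n=37
χ² = (5−7.30)²/7.30 + (22−19.70)²/19.70 + (5−2.70)²/2.70 + (5−7.30)²/7.30 = 3.6670
df = 1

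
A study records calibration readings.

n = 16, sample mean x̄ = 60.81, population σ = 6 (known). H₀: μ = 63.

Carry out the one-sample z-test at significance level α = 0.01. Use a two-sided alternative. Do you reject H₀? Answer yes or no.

reject H₀: no

SE = σ/√n = 6/√16 = 1.5000
z = (x̄−μ₀)/SE = (60.81−63)/1.5000 = -1.4600
p-value (two-sided) = 0.14429
At α=0.01: p ≥ α → fail to reject H₀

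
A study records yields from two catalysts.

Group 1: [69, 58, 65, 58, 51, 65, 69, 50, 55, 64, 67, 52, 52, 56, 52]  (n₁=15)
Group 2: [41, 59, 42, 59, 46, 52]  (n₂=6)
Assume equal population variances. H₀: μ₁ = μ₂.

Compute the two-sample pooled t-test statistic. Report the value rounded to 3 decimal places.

test statistic = 2.569

x̄₁=58.867, s₁=6.968, n₁=15
x̄₂=49.833, s₂=8.085, n₂=6
s_p² = [14·6.968² + 5·8.085²]/19 = 52.9772
SE = √(s_p²·(1/15+1/6)) = 3.5159
t = (58.867−49.833)/3.5159 = 2.5693
df = 19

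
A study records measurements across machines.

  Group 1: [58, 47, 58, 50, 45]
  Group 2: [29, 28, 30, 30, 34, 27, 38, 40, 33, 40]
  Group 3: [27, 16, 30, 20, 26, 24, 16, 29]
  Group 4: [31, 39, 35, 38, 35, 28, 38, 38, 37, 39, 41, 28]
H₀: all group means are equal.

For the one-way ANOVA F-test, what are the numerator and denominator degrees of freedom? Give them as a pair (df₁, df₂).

k = 4 groups, N = 35 total
df = (k−1, N−k) = (4−1, 35−4) = (3, 31)

degrees of freedom = [3, 31]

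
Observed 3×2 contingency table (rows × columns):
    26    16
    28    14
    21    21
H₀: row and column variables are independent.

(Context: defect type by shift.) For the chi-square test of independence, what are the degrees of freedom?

df = (r−1)(c−1) = (3−1)·(2−1) = 2

degrees of freedom = 2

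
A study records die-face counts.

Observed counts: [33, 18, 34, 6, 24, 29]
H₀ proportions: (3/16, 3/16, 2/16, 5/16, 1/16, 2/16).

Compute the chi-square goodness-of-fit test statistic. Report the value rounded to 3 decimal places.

test statistic = 84.078

n = 144; E_i = n·p_i = [27.00, 27.00, 18.00, 45.00, 9.00, 18.00]
χ² = (33−27.00)²/27.00 + (18−27.00)²/27.00 + (34−18.00)²/18.00 + (6−45.00)²/45.00 + (24−9.00)²/9.00 + (29−18.00)²/18.00 = 84.0778
df = 5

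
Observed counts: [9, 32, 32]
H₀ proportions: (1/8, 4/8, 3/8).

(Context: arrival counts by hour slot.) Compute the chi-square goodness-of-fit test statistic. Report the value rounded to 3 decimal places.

n = 73; E_i = n·p_i = [9.12, 36.50, 27.38]
χ² = (9−9.12)²/9.12 + (32−36.50)²/36.50 + (32−27.38)²/27.38 = 1.3379
df = 2

test statistic = 1.338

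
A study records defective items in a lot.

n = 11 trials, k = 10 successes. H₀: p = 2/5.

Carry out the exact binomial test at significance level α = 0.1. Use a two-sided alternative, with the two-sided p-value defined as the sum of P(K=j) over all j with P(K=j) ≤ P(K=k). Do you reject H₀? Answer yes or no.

reject H₀: yes

Exact binomial: n=11, k=10, p₀=2/5=0.4000
P(X=j) = C(n,j)·p₀^j·(1−p₀)^(n−j); p = Σ P(X=j) over j with P(X=j) ≤ P(X=10)
p-value (two-sided) = 0.00073
At α=0.1: p < α → reject H₀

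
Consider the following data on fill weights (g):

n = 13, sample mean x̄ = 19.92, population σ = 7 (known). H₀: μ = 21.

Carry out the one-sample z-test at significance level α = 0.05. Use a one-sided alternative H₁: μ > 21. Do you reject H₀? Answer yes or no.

reject H₀: no

SE = σ/√n = 7/√13 = 1.9415
z = (x̄−μ₀)/SE = (19.92−21)/1.9415 = -0.5563
p-value (one-sided, H₁ greater) = 0.71099
At α=0.05: p ≥ α → fail to reject H₀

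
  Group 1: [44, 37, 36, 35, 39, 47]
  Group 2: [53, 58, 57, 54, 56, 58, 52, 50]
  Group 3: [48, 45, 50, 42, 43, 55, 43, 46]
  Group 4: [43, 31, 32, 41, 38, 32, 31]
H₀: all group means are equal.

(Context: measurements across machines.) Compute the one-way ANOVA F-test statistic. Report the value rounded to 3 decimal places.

Group means [39.67, 54.75, 46.50, 35.43], grand mean 44.690
SSB = Σnᵢ(x̄ᵢ−x̄)² = 1587.659; SSW = ΣΣ(x−x̄ᵢ)² = 468.548
MSB = 1587.659/3 = 529.2198; MSW = 468.548/25 = 18.7419
F = MSB/MSW = 28.2372
df = (3, 25)

test statistic = 28.237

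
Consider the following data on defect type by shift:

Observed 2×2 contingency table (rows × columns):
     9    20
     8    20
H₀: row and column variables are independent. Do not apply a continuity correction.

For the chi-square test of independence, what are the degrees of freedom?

degrees of freedom = 1

df = (r−1)(c−1) = (2−1)·(2−1) = 1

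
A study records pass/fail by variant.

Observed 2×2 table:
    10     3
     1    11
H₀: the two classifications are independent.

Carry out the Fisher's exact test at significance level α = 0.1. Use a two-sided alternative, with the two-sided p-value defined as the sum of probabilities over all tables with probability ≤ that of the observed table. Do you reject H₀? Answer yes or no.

reject H₀: yes

Margins: r₁=13, r₂=12, c₁=11, c₂=14, n=25
p_obs = C(13,10)·C(12,1)/C(25,11); sum pmf over tables with pmf ≤ p_obs
p-value (two-sided) = 0.00098
At α=0.1: p < α → reject H₀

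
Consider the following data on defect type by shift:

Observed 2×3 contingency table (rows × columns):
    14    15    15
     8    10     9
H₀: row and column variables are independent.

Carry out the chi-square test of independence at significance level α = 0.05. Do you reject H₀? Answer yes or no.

reject H₀: no

Row totals [44, 27], col totals [22, 25, 24], n=71
χ² = (14−13.63)²/13.63 + (15−15.49)²/15.49 + (15−14.87)²/14.87 + (8−8.37)²/8.37 + (10−9.51)²/9.51 + (9−9.13)²/9.13 = 0.0700
df = 2
p-value (upper-tail) = 0.96563
At α=0.05: p ≥ α → fail to reject H₀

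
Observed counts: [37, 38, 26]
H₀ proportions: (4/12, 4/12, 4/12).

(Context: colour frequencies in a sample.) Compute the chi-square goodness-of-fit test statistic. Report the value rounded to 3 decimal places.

n = 101; E_i = n·p_i = [33.67, 33.67, 33.67]
χ² = (37−33.67)²/33.67 + (38−33.67)²/33.67 + (26−33.67)²/33.67 = 2.6337
df = 2

test statistic = 2.634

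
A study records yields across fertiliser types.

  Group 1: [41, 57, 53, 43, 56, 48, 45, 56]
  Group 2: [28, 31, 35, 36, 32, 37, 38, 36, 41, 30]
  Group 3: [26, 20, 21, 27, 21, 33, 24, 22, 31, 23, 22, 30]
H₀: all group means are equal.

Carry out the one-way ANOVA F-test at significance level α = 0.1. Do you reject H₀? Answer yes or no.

Group means [49.88, 34.40, 25.00], grand mean 34.767
SSB = Σnᵢ(x̄ᵢ−x̄)² = 2972.092; SSW = ΣΣ(x−x̄ᵢ)² = 645.275
MSB = 2972.092/2 = 1486.0458; MSW = 645.275/27 = 23.8991
F = MSB/MSW = 62.1801
df = (2, 27)
p-value (upper-tail) = 0.00000
At α=0.1: p < α → reject H₀

reject H₀: yes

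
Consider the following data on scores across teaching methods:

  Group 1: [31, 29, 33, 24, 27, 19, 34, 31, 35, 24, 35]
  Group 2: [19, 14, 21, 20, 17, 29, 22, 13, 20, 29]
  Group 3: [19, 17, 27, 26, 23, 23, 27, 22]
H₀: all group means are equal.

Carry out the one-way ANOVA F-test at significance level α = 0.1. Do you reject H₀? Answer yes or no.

Group means [29.27, 20.40, 23.00], grand mean 24.483
SSB = Σnᵢ(x̄ᵢ−x̄)² = 436.660; SSW = ΣΣ(x−x̄ᵢ)² = 628.582
MSB = 436.660/2 = 218.3298; MSW = 628.582/26 = 24.1762
F = MSB/MSW = 9.0308
df = (2, 26)
p-value (upper-tail) = 0.00105
At α=0.1: p < α → reject H₀

reject H₀: yes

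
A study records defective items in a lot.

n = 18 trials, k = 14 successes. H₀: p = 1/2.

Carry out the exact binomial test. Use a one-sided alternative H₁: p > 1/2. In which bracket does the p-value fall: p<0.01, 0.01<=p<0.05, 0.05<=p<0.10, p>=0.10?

p-value bracket: 0.01<=p<0.05

Exact binomial: n=18, k=14, p₀=1/2=0.5000
P(X≥14) from Σ C(n,i)·p₀^i·(1−p₀)^(n−i)
p-value (one-sided, H₁ greater) = 0.01544
→ bracket: 0.01<=p<0.05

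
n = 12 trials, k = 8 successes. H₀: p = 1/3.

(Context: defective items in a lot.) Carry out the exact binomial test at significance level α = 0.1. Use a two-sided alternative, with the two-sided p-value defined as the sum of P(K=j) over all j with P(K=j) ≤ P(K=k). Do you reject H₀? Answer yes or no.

reject H₀: yes

Exact binomial: n=12, k=8, p₀=1/3=0.3333
P(X=j) = C(n,j)·p₀^j·(1−p₀)^(n−j); p = Σ P(X=j) over j with P(X=j) ≤ P(X=8)
p-value (two-sided) = 0.02647
At α=0.1: p < α → reject H₀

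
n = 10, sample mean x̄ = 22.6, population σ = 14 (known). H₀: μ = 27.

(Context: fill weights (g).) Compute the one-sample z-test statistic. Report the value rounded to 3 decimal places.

test statistic = -0.994

SE = σ/√n = 14/√10 = 4.4272
z = (x̄−μ₀)/SE = (22.6−27)/4.4272 = -0.9939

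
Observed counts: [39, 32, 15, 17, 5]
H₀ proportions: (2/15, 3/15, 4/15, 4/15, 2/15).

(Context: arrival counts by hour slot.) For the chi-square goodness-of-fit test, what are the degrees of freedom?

df = k − 1 = 5 − 1 = 4

degrees of freedom = 4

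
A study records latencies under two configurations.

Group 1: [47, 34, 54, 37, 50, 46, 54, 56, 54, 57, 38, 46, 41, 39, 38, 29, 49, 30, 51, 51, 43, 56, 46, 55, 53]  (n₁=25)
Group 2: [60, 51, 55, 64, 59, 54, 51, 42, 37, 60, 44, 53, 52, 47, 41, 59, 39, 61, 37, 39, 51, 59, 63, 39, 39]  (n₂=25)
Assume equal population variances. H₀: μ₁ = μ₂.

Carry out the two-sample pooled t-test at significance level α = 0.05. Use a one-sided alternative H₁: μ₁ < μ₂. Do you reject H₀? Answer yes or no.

reject H₀: no

x̄₁=46.160, s₁=8.415, n₁=25
x̄₂=50.240, s₂=9.121, n₂=25
s_p² = [24·8.415² + 24·9.121²]/48 = 76.9983
SE = √(s_p²·(1/25+1/25)) = 2.4819
t = (46.160−50.240)/2.4819 = -1.6439
df = 48
p-value (one-sided, H₁ less) = 0.05337
At α=0.05: p ≥ α → fail to reject H₀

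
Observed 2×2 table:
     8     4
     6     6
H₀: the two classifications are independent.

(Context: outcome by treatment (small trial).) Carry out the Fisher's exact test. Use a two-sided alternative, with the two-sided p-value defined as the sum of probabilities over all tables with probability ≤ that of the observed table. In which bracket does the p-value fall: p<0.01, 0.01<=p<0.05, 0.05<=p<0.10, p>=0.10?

Margins: r₁=12, r₂=12, c₁=14, c₂=10, n=24
p_obs = C(12,8)·C(12,6)/C(24,14); sum pmf over tables with pmf ≤ p_obs
p-value (two-sided) = 0.68017
→ bracket: p>=0.10

p-value bracket: p>=0.10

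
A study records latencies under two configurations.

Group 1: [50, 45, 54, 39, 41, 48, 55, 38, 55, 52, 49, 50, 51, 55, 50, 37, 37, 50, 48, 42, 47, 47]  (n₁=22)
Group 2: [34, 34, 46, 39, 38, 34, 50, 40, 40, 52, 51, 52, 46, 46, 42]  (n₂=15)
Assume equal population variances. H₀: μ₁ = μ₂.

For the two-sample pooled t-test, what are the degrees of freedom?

degrees of freedom = 35

df = n₁ + n₂ − 2 = 22 + 15 − 2 = 35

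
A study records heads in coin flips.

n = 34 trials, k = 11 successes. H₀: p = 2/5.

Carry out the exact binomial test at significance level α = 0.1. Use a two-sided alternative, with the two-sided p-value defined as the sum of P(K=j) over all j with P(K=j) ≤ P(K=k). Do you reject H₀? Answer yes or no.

reject H₀: no

Exact binomial: n=34, k=11, p₀=2/5=0.4000
P(X=j) = C(n,j)·p₀^j·(1−p₀)^(n−j); p = Σ P(X=j) over j with P(X=j) ≤ P(X=11)
p-value (two-sided) = 0.38811
At α=0.1: p ≥ α → fail to reject H₀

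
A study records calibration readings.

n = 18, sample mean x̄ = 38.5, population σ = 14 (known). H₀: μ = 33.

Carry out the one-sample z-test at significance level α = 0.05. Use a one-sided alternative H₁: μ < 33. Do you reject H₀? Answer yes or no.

reject H₀: no

SE = σ/√n = 14/√18 = 3.2998
z = (x̄−μ₀)/SE = (38.5−33)/3.2998 = 1.6668
p-value (one-sided, H₁ less) = 0.95222
At α=0.05: p ≥ α → fail to reject H₀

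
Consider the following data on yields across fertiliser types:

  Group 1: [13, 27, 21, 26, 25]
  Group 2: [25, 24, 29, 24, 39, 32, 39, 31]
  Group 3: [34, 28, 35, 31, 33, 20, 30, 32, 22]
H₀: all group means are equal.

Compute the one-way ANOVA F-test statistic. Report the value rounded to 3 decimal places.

test statistic = 3.396

Group means [22.40, 30.38, 29.44], grand mean 28.182
SSB = Σnᵢ(x̄ᵢ−x̄)² = 219.976; SSW = ΣΣ(x−x̄ᵢ)² = 615.297
MSB = 219.976/2 = 109.9878; MSW = 615.297/19 = 32.3841
F = MSB/MSW = 3.3964
df = (2, 19)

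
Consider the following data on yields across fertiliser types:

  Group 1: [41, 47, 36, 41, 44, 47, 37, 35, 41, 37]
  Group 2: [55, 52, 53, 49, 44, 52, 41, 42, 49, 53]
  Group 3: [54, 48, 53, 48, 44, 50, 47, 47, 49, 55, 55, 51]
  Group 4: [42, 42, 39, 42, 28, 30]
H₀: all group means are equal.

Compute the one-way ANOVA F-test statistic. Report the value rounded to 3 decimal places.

test statistic = 15.675

Group means [40.60, 49.00, 50.08, 37.17], grand mean 45.263
SSB = Σnᵢ(x̄ᵢ−x̄)² = 1029.218; SSW = ΣΣ(x−x̄ᵢ)² = 744.150
MSB = 1029.218/3 = 343.0728; MSW = 744.150/34 = 21.8868
F = MSB/MSW = 15.6749
df = (3, 34)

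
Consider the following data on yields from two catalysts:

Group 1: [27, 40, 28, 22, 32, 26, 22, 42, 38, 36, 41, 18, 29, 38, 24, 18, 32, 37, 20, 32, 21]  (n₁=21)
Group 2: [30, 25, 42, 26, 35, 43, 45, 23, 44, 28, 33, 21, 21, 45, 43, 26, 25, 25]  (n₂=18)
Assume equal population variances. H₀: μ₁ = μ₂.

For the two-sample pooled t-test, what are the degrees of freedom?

df = n₁ + n₂ − 2 = 21 + 18 − 2 = 37

degrees of freedom = 37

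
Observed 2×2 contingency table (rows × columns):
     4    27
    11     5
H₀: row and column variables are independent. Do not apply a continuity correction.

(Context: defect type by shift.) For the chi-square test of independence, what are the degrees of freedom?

degrees of freedom = 1

df = (r−1)(c−1) = (2−1)·(2−1) = 1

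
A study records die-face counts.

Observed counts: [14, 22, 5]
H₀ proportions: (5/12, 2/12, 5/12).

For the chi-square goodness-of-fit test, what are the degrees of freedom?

df = k − 1 = 3 − 1 = 2

degrees of freedom = 2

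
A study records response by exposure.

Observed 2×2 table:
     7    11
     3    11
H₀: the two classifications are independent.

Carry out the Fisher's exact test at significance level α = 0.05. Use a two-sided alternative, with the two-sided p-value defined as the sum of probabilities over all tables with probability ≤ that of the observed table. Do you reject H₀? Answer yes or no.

Margins: r₁=18, r₂=14, c₁=10, c₂=22, n=32
p_obs = C(18,7)·C(14,3)/C(32,10); sum pmf over tables with pmf ≤ p_obs
p-value (two-sided) = 0.44606
At α=0.05: p ≥ α → fail to reject H₀

reject H₀: no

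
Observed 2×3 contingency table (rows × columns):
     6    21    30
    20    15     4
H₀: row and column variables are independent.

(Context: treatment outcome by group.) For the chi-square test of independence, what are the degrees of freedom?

degrees of freedom = 2

df = (r−1)(c−1) = (2−1)·(3−1) = 2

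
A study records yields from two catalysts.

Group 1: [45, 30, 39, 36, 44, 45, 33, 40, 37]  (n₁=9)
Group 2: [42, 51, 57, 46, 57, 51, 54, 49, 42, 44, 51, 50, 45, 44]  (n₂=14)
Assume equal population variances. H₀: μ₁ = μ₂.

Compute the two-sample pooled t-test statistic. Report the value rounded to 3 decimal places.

x̄₁=38.778, s₁=5.333, n₁=9
x̄₂=48.786, s₂=5.102, n₂=14
s_p² = [8·5.333² + 13·5.102²]/21 = 26.9482
SE = √(s_p²·(1/9+1/14)) = 2.2179
t = (38.778−48.786)/2.2179 = -4.5123
df = 21

test statistic = -4.512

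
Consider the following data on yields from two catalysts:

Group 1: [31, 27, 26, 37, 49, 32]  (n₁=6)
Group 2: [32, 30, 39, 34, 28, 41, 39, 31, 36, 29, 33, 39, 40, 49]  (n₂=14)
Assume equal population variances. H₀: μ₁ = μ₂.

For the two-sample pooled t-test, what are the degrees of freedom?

degrees of freedom = 18

df = n₁ + n₂ − 2 = 6 + 14 − 2 = 18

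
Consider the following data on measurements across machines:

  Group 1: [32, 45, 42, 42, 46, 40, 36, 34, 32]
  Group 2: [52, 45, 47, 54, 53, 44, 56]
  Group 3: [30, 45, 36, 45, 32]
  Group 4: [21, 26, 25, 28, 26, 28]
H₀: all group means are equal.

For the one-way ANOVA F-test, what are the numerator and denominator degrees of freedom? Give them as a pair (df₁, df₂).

degrees of freedom = [3, 23]

k = 4 groups, N = 27 total
df = (k−1, N−k) = (4−1, 27−4) = (3, 23)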